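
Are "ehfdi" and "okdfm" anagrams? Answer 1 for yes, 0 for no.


Strings: "ehfdi", "okdfm"
Sorted first:  defhi
Sorted second: dfkmo
Differ at position 1: 'e' vs 'f' => not anagrams

0


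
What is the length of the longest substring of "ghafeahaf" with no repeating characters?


Input: "ghafeahaf"
Sliding window (track last position of each char):
  Position 0 ('g'): window [0,0] length 1 -- new best
  Position 1 ('h'): window [0,1] length 2 -- new best
  Position 2 ('a'): window [0,2] length 3 -- new best
  Position 3 ('f'): window [0,3] length 4 -- new best
  Position 4 ('e'): window [0,4] length 5 -- new best
  Position 5 ('a'): repeat (last at 2), move window start to 3
  Position 5 ('a'): window [3,5] length 3
  Position 6 ('h'): window [3,6] length 4
  Position 7 ('a'): repeat (last at 5), move window start to 6
  Position 7 ('a'): window [6,7] length 2
  Position 8 ('f'): window [6,8] length 3
Longest substring with no repeats: "ghafe" with length 5

5


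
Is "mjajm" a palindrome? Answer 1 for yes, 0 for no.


Input: mjajm
Reversed: mjajm
  Compare pos 0 ('m') with pos 4 ('m'): match
  Compare pos 1 ('j') with pos 3 ('j'): match
Result: palindrome

1


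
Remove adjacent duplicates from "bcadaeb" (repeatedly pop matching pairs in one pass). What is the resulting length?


Input: bcadaeb
Stack-based adjacent duplicate removal:
  Read 'b': push. Stack: b
  Read 'c': push. Stack: bc
  Read 'a': push. Stack: bca
  Read 'd': push. Stack: bcad
  Read 'a': push. Stack: bcada
  Read 'e': push. Stack: bcadae
  Read 'b': push. Stack: bcadaeb
Final stack: "bcadaeb" (length 7)

7


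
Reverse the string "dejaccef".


Input: dejaccef
Reading characters right to left:
  Position 7: 'f'
  Position 6: 'e'
  Position 5: 'c'
  Position 4: 'c'
  Position 3: 'a'
  Position 2: 'j'
  Position 1: 'e'
  Position 0: 'd'
Reversed: feccajed

feccajed


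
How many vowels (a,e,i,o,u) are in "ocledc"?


Input: ocledc
Checking each character:
  'o' at position 0: vowel (running total: 1)
  'c' at position 1: consonant
  'l' at position 2: consonant
  'e' at position 3: vowel (running total: 2)
  'd' at position 4: consonant
  'c' at position 5: consonant
Total vowels: 2

2


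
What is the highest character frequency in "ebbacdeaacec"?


Input: ebbacdeaacec
Character counts:
  'a': 3
  'b': 2
  'c': 3
  'd': 1
  'e': 3
Maximum frequency: 3

3


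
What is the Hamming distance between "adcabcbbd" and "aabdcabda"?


Comparing "adcabcbbd" and "aabdcabda" position by position:
  Position 0: 'a' vs 'a' => same
  Position 1: 'd' vs 'a' => differ
  Position 2: 'c' vs 'b' => differ
  Position 3: 'a' vs 'd' => differ
  Position 4: 'b' vs 'c' => differ
  Position 5: 'c' vs 'a' => differ
  Position 6: 'b' vs 'b' => same
  Position 7: 'b' vs 'd' => differ
  Position 8: 'd' vs 'a' => differ
Total differences (Hamming distance): 7

7


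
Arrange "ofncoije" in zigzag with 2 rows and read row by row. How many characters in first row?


Zigzag "ofncoije" into 2 rows:
Placing characters:
  'o' => row 0
  'f' => row 1
  'n' => row 0
  'c' => row 1
  'o' => row 0
  'i' => row 1
  'j' => row 0
  'e' => row 1
Rows:
  Row 0: "onoj"
  Row 1: "fcie"
First row length: 4

4


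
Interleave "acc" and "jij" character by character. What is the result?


Interleaving "acc" and "jij":
  Position 0: 'a' from first, 'j' from second => "aj"
  Position 1: 'c' from first, 'i' from second => "ci"
  Position 2: 'c' from first, 'j' from second => "cj"
Result: ajcicj

ajcicj


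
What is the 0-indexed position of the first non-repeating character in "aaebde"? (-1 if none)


Input: aaebde
Character frequencies:
  'a': 2
  'b': 1
  'd': 1
  'e': 2
Scanning left to right for freq == 1:
  Position 0 ('a'): freq=2, skip
  Position 1 ('a'): freq=2, skip
  Position 2 ('e'): freq=2, skip
  Position 3 ('b'): unique! => answer = 3

3


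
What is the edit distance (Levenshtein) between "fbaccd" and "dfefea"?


Computing edit distance: "fbaccd" -> "dfefea"
DP table:
           d    f    e    f    e    a
      0    1    2    3    4    5    6
  f   1    1    1    2    3    4    5
  b   2    2    2    2    3    4    5
  a   3    3    3    3    3    4    4
  c   4    4    4    4    4    4    5
  c   5    5    5    5    5    5    5
  d   6    5    6    6    6    6    6
Edit distance = dp[6][6] = 6

6


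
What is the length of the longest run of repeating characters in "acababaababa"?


Input: "acababaababa"
Scanning for longest run:
  Position 1 ('c'): new char, reset run to 1
  Position 2 ('a'): new char, reset run to 1
  Position 3 ('b'): new char, reset run to 1
  Position 4 ('a'): new char, reset run to 1
  Position 5 ('b'): new char, reset run to 1
  Position 6 ('a'): new char, reset run to 1
  Position 7 ('a'): continues run of 'a', length=2
  Position 8 ('b'): new char, reset run to 1
  Position 9 ('a'): new char, reset run to 1
  Position 10 ('b'): new char, reset run to 1
  Position 11 ('a'): new char, reset run to 1
Longest run: 'a' with length 2

2


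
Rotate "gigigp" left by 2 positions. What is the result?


Input: "gigigp", rotate left by 2
First 2 characters: "gi"
Remaining characters: "gigp"
Concatenate remaining + first: "gigp" + "gi" = "gigpgi"

gigpgi


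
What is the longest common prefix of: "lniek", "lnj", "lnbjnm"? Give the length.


Words: lniek, lnj, lnbjnm
  Position 0: all 'l' => match
  Position 1: all 'n' => match
  Position 2: ('i', 'j', 'b') => mismatch, stop
LCP = "ln" (length 2)

2


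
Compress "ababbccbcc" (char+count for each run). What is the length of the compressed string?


Input: ababbccbcc
Runs:
  'a' x 1 => "a1"
  'b' x 1 => "b1"
  'a' x 1 => "a1"
  'b' x 2 => "b2"
  'c' x 2 => "c2"
  'b' x 1 => "b1"
  'c' x 2 => "c2"
Compressed: "a1b1a1b2c2b1c2"
Compressed length: 14

14


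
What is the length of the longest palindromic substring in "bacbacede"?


Input: "bacbacede"
Checking substrings for palindromes:
  [6:9] "ede" (len 3) => palindrome
Longest palindromic substring: "ede" with length 3

3


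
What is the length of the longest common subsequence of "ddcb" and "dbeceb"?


LCS of "ddcb" and "dbeceb"
DP table:
           d    b    e    c    e    b
      0    0    0    0    0    0    0
  d   0    1    1    1    1    1    1
  d   0    1    1    1    1    1    1
  c   0    1    1    1    2    2    2
  b   0    1    2    2    2    2    3
LCS length = dp[4][6] = 3

3


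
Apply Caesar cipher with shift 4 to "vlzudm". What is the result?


Caesar cipher: shift "vlzudm" by 4
  'v' (pos 21) + 4 = pos 25 = 'z'
  'l' (pos 11) + 4 = pos 15 = 'p'
  'z' (pos 25) + 4 = pos 3 = 'd'
  'u' (pos 20) + 4 = pos 24 = 'y'
  'd' (pos 3) + 4 = pos 7 = 'h'
  'm' (pos 12) + 4 = pos 16 = 'q'
Result: zpdyhq

zpdyhq


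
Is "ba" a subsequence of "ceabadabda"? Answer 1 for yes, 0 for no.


Check if "ba" is a subsequence of "ceabadabda"
Greedy scan:
  Position 0 ('c'): no match needed
  Position 1 ('e'): no match needed
  Position 2 ('a'): no match needed
  Position 3 ('b'): matches sub[0] = 'b'
  Position 4 ('a'): matches sub[1] = 'a'
  Position 5 ('d'): no match needed
  Position 6 ('a'): no match needed
  Position 7 ('b'): no match needed
  Position 8 ('d'): no match needed
  Position 9 ('a'): no match needed
All 2 characters matched => is a subsequence

1


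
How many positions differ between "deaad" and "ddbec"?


Comparing "deaad" and "ddbec" position by position:
  Position 0: 'd' vs 'd' => same
  Position 1: 'e' vs 'd' => DIFFER
  Position 2: 'a' vs 'b' => DIFFER
  Position 3: 'a' vs 'e' => DIFFER
  Position 4: 'd' vs 'c' => DIFFER
Positions that differ: 4

4


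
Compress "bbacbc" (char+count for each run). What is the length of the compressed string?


Input: bbacbc
Runs:
  'b' x 2 => "b2"
  'a' x 1 => "a1"
  'c' x 1 => "c1"
  'b' x 1 => "b1"
  'c' x 1 => "c1"
Compressed: "b2a1c1b1c1"
Compressed length: 10

10


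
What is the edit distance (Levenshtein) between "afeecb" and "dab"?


Computing edit distance: "afeecb" -> "dab"
DP table:
           d    a    b
      0    1    2    3
  a   1    1    1    2
  f   2    2    2    2
  e   3    3    3    3
  e   4    4    4    4
  c   5    5    5    5
  b   6    6    6    5
Edit distance = dp[6][3] = 5

5


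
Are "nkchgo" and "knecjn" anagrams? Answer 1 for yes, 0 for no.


Strings: "nkchgo", "knecjn"
Sorted first:  cghkno
Sorted second: cejknn
Differ at position 1: 'g' vs 'e' => not anagrams

0


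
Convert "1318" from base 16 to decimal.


Input: "1318" in base 16
Positional expansion:
  Digit '1' (value 1) x 16^3 = 4096
  Digit '3' (value 3) x 16^2 = 768
  Digit '1' (value 1) x 16^1 = 16
  Digit '8' (value 8) x 16^0 = 8
Sum = 4888

4888


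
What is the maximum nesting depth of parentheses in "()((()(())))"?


Input: "()((()(())))"
Tracking depth:
  Position 0 '(': depth becomes 1
  Position 1 ')': depth becomes 0
  Position 2 '(': depth becomes 1
  Position 3 '(': depth becomes 2
  Position 4 '(': depth becomes 3
  Position 5 ')': depth becomes 2
  Position 6 '(': depth becomes 3
  Position 7 '(': depth becomes 4
  Position 8 ')': depth becomes 3
  Position 9 ')': depth becomes 2
  Position 10 ')': depth becomes 1
  Position 11 ')': depth becomes 0
Maximum depth reached: 4

4


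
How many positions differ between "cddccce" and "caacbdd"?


Comparing "cddccce" and "caacbdd" position by position:
  Position 0: 'c' vs 'c' => same
  Position 1: 'd' vs 'a' => DIFFER
  Position 2: 'd' vs 'a' => DIFFER
  Position 3: 'c' vs 'c' => same
  Position 4: 'c' vs 'b' => DIFFER
  Position 5: 'c' vs 'd' => DIFFER
  Position 6: 'e' vs 'd' => DIFFER
Positions that differ: 5

5


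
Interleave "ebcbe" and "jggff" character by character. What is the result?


Interleaving "ebcbe" and "jggff":
  Position 0: 'e' from first, 'j' from second => "ej"
  Position 1: 'b' from first, 'g' from second => "bg"
  Position 2: 'c' from first, 'g' from second => "cg"
  Position 3: 'b' from first, 'f' from second => "bf"
  Position 4: 'e' from first, 'f' from second => "ef"
Result: ejbgcgbfef

ejbgcgbfef


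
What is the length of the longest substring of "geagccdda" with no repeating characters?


Input: "geagccdda"
Sliding window (track last position of each char):
  Position 0 ('g'): window [0,0] length 1 -- new best
  Position 1 ('e'): window [0,1] length 2 -- new best
  Position 2 ('a'): window [0,2] length 3 -- new best
  Position 3 ('g'): repeat (last at 0), move window start to 1
  Position 3 ('g'): window [1,3] length 3
  Position 4 ('c'): window [1,4] length 4 -- new best
  Position 5 ('c'): repeat (last at 4), move window start to 5
  Position 5 ('c'): window [5,5] length 1
  Position 6 ('d'): window [5,6] length 2
  Position 7 ('d'): repeat (last at 6), move window start to 7
  Position 7 ('d'): window [7,7] length 1
  Position 8 ('a'): window [7,8] length 2
Longest substring with no repeats: "eagc" with length 4

4


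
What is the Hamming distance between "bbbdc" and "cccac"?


Comparing "bbbdc" and "cccac" position by position:
  Position 0: 'b' vs 'c' => differ
  Position 1: 'b' vs 'c' => differ
  Position 2: 'b' vs 'c' => differ
  Position 3: 'd' vs 'a' => differ
  Position 4: 'c' vs 'c' => same
Total differences (Hamming distance): 4

4


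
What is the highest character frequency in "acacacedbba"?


Input: acacacedbba
Character counts:
  'a': 4
  'b': 2
  'c': 3
  'd': 1
  'e': 1
Maximum frequency: 4

4


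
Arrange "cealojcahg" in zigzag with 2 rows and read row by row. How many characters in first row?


Zigzag "cealojcahg" into 2 rows:
Placing characters:
  'c' => row 0
  'e' => row 1
  'a' => row 0
  'l' => row 1
  'o' => row 0
  'j' => row 1
  'c' => row 0
  'a' => row 1
  'h' => row 0
  'g' => row 1
Rows:
  Row 0: "caoch"
  Row 1: "eljag"
First row length: 5

5


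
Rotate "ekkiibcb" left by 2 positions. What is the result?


Input: "ekkiibcb", rotate left by 2
First 2 characters: "ek"
Remaining characters: "kiibcb"
Concatenate remaining + first: "kiibcb" + "ek" = "kiibcbek"

kiibcbek


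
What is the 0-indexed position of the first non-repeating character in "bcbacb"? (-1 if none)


Input: bcbacb
Character frequencies:
  'a': 1
  'b': 3
  'c': 2
Scanning left to right for freq == 1:
  Position 0 ('b'): freq=3, skip
  Position 1 ('c'): freq=2, skip
  Position 2 ('b'): freq=3, skip
  Position 3 ('a'): unique! => answer = 3

3


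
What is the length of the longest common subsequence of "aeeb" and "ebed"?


LCS of "aeeb" and "ebed"
DP table:
           e    b    e    d
      0    0    0    0    0
  a   0    0    0    0    0
  e   0    1    1    1    1
  e   0    1    1    2    2
  b   0    1    2    2    2
LCS length = dp[4][4] = 2

2


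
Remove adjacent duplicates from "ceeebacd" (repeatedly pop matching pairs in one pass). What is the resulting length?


Input: ceeebacd
Stack-based adjacent duplicate removal:
  Read 'c': push. Stack: c
  Read 'e': push. Stack: ce
  Read 'e': matches stack top 'e' => pop. Stack: c
  Read 'e': push. Stack: ce
  Read 'b': push. Stack: ceb
  Read 'a': push. Stack: ceba
  Read 'c': push. Stack: cebac
  Read 'd': push. Stack: cebacd
Final stack: "cebacd" (length 6)

6


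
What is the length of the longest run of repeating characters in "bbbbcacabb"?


Input: "bbbbcacabb"
Scanning for longest run:
  Position 1 ('b'): continues run of 'b', length=2
  Position 2 ('b'): continues run of 'b', length=3
  Position 3 ('b'): continues run of 'b', length=4
  Position 4 ('c'): new char, reset run to 1
  Position 5 ('a'): new char, reset run to 1
  Position 6 ('c'): new char, reset run to 1
  Position 7 ('a'): new char, reset run to 1
  Position 8 ('b'): new char, reset run to 1
  Position 9 ('b'): continues run of 'b', length=2
Longest run: 'b' with length 4

4


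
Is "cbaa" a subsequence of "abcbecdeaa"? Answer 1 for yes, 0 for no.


Check if "cbaa" is a subsequence of "abcbecdeaa"
Greedy scan:
  Position 0 ('a'): no match needed
  Position 1 ('b'): no match needed
  Position 2 ('c'): matches sub[0] = 'c'
  Position 3 ('b'): matches sub[1] = 'b'
  Position 4 ('e'): no match needed
  Position 5 ('c'): no match needed
  Position 6 ('d'): no match needed
  Position 7 ('e'): no match needed
  Position 8 ('a'): matches sub[2] = 'a'
  Position 9 ('a'): matches sub[3] = 'a'
All 4 characters matched => is a subsequence

1


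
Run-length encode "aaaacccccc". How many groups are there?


Input: aaaacccccc
Scanning for consecutive runs:
  Group 1: 'a' x 4 (positions 0-3)
  Group 2: 'c' x 6 (positions 4-9)
Total groups: 2

2


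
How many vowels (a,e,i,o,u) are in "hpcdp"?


Input: hpcdp
Checking each character:
  'h' at position 0: consonant
  'p' at position 1: consonant
  'c' at position 2: consonant
  'd' at position 3: consonant
  'p' at position 4: consonant
Total vowels: 0

0


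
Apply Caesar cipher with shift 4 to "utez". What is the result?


Caesar cipher: shift "utez" by 4
  'u' (pos 20) + 4 = pos 24 = 'y'
  't' (pos 19) + 4 = pos 23 = 'x'
  'e' (pos 4) + 4 = pos 8 = 'i'
  'z' (pos 25) + 4 = pos 3 = 'd'
Result: yxid

yxid


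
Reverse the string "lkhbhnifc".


Input: lkhbhnifc
Reading characters right to left:
  Position 8: 'c'
  Position 7: 'f'
  Position 6: 'i'
  Position 5: 'n'
  Position 4: 'h'
  Position 3: 'b'
  Position 2: 'h'
  Position 1: 'k'
  Position 0: 'l'
Reversed: cfinhbhkl

cfinhbhkl


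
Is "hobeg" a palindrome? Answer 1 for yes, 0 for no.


Input: hobeg
Reversed: geboh
  Compare pos 0 ('h') with pos 4 ('g'): MISMATCH
  Compare pos 1 ('o') with pos 3 ('e'): MISMATCH
Result: not a palindrome

0


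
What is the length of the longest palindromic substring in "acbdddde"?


Input: "acbdddde"
Checking substrings for palindromes:
  [3:7] "dddd" (len 4) => palindrome
  [3:6] "ddd" (len 3) => palindrome
  [4:7] "ddd" (len 3) => palindrome
  [3:5] "dd" (len 2) => palindrome
  [4:6] "dd" (len 2) => palindrome
  [5:7] "dd" (len 2) => palindrome
Longest palindromic substring: "dddd" with length 4

4


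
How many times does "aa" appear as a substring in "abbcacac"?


Searching for "aa" in "abbcacac"
Scanning each position:
  Position 0: "ab" => no
  Position 1: "bb" => no
  Position 2: "bc" => no
  Position 3: "ca" => no
  Position 4: "ac" => no
  Position 5: "ca" => no
  Position 6: "ac" => no
Total occurrences: 0

0


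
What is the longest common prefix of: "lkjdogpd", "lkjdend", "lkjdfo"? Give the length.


Words: lkjdogpd, lkjdend, lkjdfo
  Position 0: all 'l' => match
  Position 1: all 'k' => match
  Position 2: all 'j' => match
  Position 3: all 'd' => match
  Position 4: ('o', 'e', 'f') => mismatch, stop
LCP = "lkjd" (length 4)

4


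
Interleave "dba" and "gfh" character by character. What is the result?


Interleaving "dba" and "gfh":
  Position 0: 'd' from first, 'g' from second => "dg"
  Position 1: 'b' from first, 'f' from second => "bf"
  Position 2: 'a' from first, 'h' from second => "ah"
Result: dgbfah

dgbfah


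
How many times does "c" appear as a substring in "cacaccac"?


Searching for "c" in "cacaccac"
Scanning each position:
  Position 0: "c" => MATCH
  Position 1: "a" => no
  Position 2: "c" => MATCH
  Position 3: "a" => no
  Position 4: "c" => MATCH
  Position 5: "c" => MATCH
  Position 6: "a" => no
  Position 7: "c" => MATCH
Total occurrences: 5

5


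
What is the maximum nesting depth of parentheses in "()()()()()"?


Input: "()()()()()"
Tracking depth:
  Position 0 '(': depth becomes 1
  Position 1 ')': depth becomes 0
  Position 2 '(': depth becomes 1
  Position 3 ')': depth becomes 0
  Position 4 '(': depth becomes 1
  Position 5 ')': depth becomes 0
  Position 6 '(': depth becomes 1
  Position 7 ')': depth becomes 0
  Position 8 '(': depth becomes 1
  Position 9 ')': depth becomes 0
Maximum depth reached: 1

1


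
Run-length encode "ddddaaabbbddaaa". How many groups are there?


Input: ddddaaabbbddaaa
Scanning for consecutive runs:
  Group 1: 'd' x 4 (positions 0-3)
  Group 2: 'a' x 3 (positions 4-6)
  Group 3: 'b' x 3 (positions 7-9)
  Group 4: 'd' x 2 (positions 10-11)
  Group 5: 'a' x 3 (positions 12-14)
Total groups: 5

5


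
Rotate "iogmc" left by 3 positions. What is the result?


Input: "iogmc", rotate left by 3
First 3 characters: "iog"
Remaining characters: "mc"
Concatenate remaining + first: "mc" + "iog" = "mciog"

mciog


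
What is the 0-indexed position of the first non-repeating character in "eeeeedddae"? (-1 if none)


Input: eeeeedddae
Character frequencies:
  'a': 1
  'd': 3
  'e': 6
Scanning left to right for freq == 1:
  Position 0 ('e'): freq=6, skip
  Position 1 ('e'): freq=6, skip
  Position 2 ('e'): freq=6, skip
  Position 3 ('e'): freq=6, skip
  Position 4 ('e'): freq=6, skip
  Position 5 ('d'): freq=3, skip
  Position 6 ('d'): freq=3, skip
  Position 7 ('d'): freq=3, skip
  Position 8 ('a'): unique! => answer = 8

8


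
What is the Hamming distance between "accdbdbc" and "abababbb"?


Comparing "accdbdbc" and "abababbb" position by position:
  Position 0: 'a' vs 'a' => same
  Position 1: 'c' vs 'b' => differ
  Position 2: 'c' vs 'a' => differ
  Position 3: 'd' vs 'b' => differ
  Position 4: 'b' vs 'a' => differ
  Position 5: 'd' vs 'b' => differ
  Position 6: 'b' vs 'b' => same
  Position 7: 'c' vs 'b' => differ
Total differences (Hamming distance): 6

6


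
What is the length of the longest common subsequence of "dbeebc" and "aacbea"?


LCS of "dbeebc" and "aacbea"
DP table:
           a    a    c    b    e    a
      0    0    0    0    0    0    0
  d   0    0    0    0    0    0    0
  b   0    0    0    0    1    1    1
  e   0    0    0    0    1    2    2
  e   0    0    0    0    1    2    2
  b   0    0    0    0    1    2    2
  c   0    0    0    1    1    2    2
LCS length = dp[6][6] = 2

2


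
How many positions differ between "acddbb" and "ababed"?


Comparing "acddbb" and "ababed" position by position:
  Position 0: 'a' vs 'a' => same
  Position 1: 'c' vs 'b' => DIFFER
  Position 2: 'd' vs 'a' => DIFFER
  Position 3: 'd' vs 'b' => DIFFER
  Position 4: 'b' vs 'e' => DIFFER
  Position 5: 'b' vs 'd' => DIFFER
Positions that differ: 5

5


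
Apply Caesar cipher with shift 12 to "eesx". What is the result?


Caesar cipher: shift "eesx" by 12
  'e' (pos 4) + 12 = pos 16 = 'q'
  'e' (pos 4) + 12 = pos 16 = 'q'
  's' (pos 18) + 12 = pos 4 = 'e'
  'x' (pos 23) + 12 = pos 9 = 'j'
Result: qqej

qqej


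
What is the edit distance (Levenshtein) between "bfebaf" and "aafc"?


Computing edit distance: "bfebaf" -> "aafc"
DP table:
           a    a    f    c
      0    1    2    3    4
  b   1    1    2    3    4
  f   2    2    2    2    3
  e   3    3    3    3    3
  b   4    4    4    4    4
  a   5    4    4    5    5
  f   6    5    5    4    5
Edit distance = dp[6][4] = 5

5


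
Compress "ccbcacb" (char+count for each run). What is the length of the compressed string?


Input: ccbcacb
Runs:
  'c' x 2 => "c2"
  'b' x 1 => "b1"
  'c' x 1 => "c1"
  'a' x 1 => "a1"
  'c' x 1 => "c1"
  'b' x 1 => "b1"
Compressed: "c2b1c1a1c1b1"
Compressed length: 12

12


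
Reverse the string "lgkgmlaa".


Input: lgkgmlaa
Reading characters right to left:
  Position 7: 'a'
  Position 6: 'a'
  Position 5: 'l'
  Position 4: 'm'
  Position 3: 'g'
  Position 2: 'k'
  Position 1: 'g'
  Position 0: 'l'
Reversed: aalmgkgl

aalmgkgl


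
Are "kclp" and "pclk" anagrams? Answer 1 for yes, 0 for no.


Strings: "kclp", "pclk"
Sorted first:  cklp
Sorted second: cklp
Sorted forms match => anagrams

1


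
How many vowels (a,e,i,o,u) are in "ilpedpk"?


Input: ilpedpk
Checking each character:
  'i' at position 0: vowel (running total: 1)
  'l' at position 1: consonant
  'p' at position 2: consonant
  'e' at position 3: vowel (running total: 2)
  'd' at position 4: consonant
  'p' at position 5: consonant
  'k' at position 6: consonant
Total vowels: 2

2


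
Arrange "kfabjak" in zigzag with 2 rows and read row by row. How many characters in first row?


Zigzag "kfabjak" into 2 rows:
Placing characters:
  'k' => row 0
  'f' => row 1
  'a' => row 0
  'b' => row 1
  'j' => row 0
  'a' => row 1
  'k' => row 0
Rows:
  Row 0: "kajk"
  Row 1: "fba"
First row length: 4

4


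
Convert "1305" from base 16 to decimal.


Input: "1305" in base 16
Positional expansion:
  Digit '1' (value 1) x 16^3 = 4096
  Digit '3' (value 3) x 16^2 = 768
  Digit '0' (value 0) x 16^1 = 0
  Digit '5' (value 5) x 16^0 = 5
Sum = 4869

4869


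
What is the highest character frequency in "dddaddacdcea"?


Input: dddaddacdcea
Character counts:
  'a': 3
  'c': 2
  'd': 6
  'e': 1
Maximum frequency: 6

6


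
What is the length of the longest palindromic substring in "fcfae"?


Input: "fcfae"
Checking substrings for palindromes:
  [0:3] "fcf" (len 3) => palindrome
Longest palindromic substring: "fcf" with length 3

3


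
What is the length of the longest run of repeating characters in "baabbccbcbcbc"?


Input: "baabbccbcbcbc"
Scanning for longest run:
  Position 1 ('a'): new char, reset run to 1
  Position 2 ('a'): continues run of 'a', length=2
  Position 3 ('b'): new char, reset run to 1
  Position 4 ('b'): continues run of 'b', length=2
  Position 5 ('c'): new char, reset run to 1
  Position 6 ('c'): continues run of 'c', length=2
  Position 7 ('b'): new char, reset run to 1
  Position 8 ('c'): new char, reset run to 1
  Position 9 ('b'): new char, reset run to 1
  Position 10 ('c'): new char, reset run to 1
  Position 11 ('b'): new char, reset run to 1
  Position 12 ('c'): new char, reset run to 1
Longest run: 'a' with length 2

2


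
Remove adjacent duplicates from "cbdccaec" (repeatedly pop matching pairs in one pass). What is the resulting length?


Input: cbdccaec
Stack-based adjacent duplicate removal:
  Read 'c': push. Stack: c
  Read 'b': push. Stack: cb
  Read 'd': push. Stack: cbd
  Read 'c': push. Stack: cbdc
  Read 'c': matches stack top 'c' => pop. Stack: cbd
  Read 'a': push. Stack: cbda
  Read 'e': push. Stack: cbdae
  Read 'c': push. Stack: cbdaec
Final stack: "cbdaec" (length 6)

6


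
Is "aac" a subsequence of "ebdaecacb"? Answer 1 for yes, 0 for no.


Check if "aac" is a subsequence of "ebdaecacb"
Greedy scan:
  Position 0 ('e'): no match needed
  Position 1 ('b'): no match needed
  Position 2 ('d'): no match needed
  Position 3 ('a'): matches sub[0] = 'a'
  Position 4 ('e'): no match needed
  Position 5 ('c'): no match needed
  Position 6 ('a'): matches sub[1] = 'a'
  Position 7 ('c'): matches sub[2] = 'c'
  Position 8 ('b'): no match needed
All 3 characters matched => is a subsequence

1


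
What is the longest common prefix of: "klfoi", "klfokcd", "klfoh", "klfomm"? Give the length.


Words: klfoi, klfokcd, klfoh, klfomm
  Position 0: all 'k' => match
  Position 1: all 'l' => match
  Position 2: all 'f' => match
  Position 3: all 'o' => match
  Position 4: ('i', 'k', 'h', 'm') => mismatch, stop
LCP = "klfo" (length 4)

4


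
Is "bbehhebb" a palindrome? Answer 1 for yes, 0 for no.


Input: bbehhebb
Reversed: bbehhebb
  Compare pos 0 ('b') with pos 7 ('b'): match
  Compare pos 1 ('b') with pos 6 ('b'): match
  Compare pos 2 ('e') with pos 5 ('e'): match
  Compare pos 3 ('h') with pos 4 ('h'): match
Result: palindrome

1


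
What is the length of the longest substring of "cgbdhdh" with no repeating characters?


Input: "cgbdhdh"
Sliding window (track last position of each char):
  Position 0 ('c'): window [0,0] length 1 -- new best
  Position 1 ('g'): window [0,1] length 2 -- new best
  Position 2 ('b'): window [0,2] length 3 -- new best
  Position 3 ('d'): window [0,3] length 4 -- new best
  Position 4 ('h'): window [0,4] length 5 -- new best
  Position 5 ('d'): repeat (last at 3), move window start to 4
  Position 5 ('d'): window [4,5] length 2
  Position 6 ('h'): repeat (last at 4), move window start to 5
  Position 6 ('h'): window [5,6] length 2
Longest substring with no repeats: "cgbdh" with length 5

5


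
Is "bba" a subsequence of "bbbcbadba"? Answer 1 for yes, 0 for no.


Check if "bba" is a subsequence of "bbbcbadba"
Greedy scan:
  Position 0 ('b'): matches sub[0] = 'b'
  Position 1 ('b'): matches sub[1] = 'b'
  Position 2 ('b'): no match needed
  Position 3 ('c'): no match needed
  Position 4 ('b'): no match needed
  Position 5 ('a'): matches sub[2] = 'a'
  Position 6 ('d'): no match needed
  Position 7 ('b'): no match needed
  Position 8 ('a'): no match needed
All 3 characters matched => is a subsequence

1


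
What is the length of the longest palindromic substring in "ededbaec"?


Input: "ededbaec"
Checking substrings for palindromes:
  [0:3] "ede" (len 3) => palindrome
  [1:4] "ded" (len 3) => palindrome
Longest palindromic substring: "ede" with length 3

3


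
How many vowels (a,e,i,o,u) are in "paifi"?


Input: paifi
Checking each character:
  'p' at position 0: consonant
  'a' at position 1: vowel (running total: 1)
  'i' at position 2: vowel (running total: 2)
  'f' at position 3: consonant
  'i' at position 4: vowel (running total: 3)
Total vowels: 3

3


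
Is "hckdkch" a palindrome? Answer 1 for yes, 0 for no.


Input: hckdkch
Reversed: hckdkch
  Compare pos 0 ('h') with pos 6 ('h'): match
  Compare pos 1 ('c') with pos 5 ('c'): match
  Compare pos 2 ('k') with pos 4 ('k'): match
Result: palindrome

1


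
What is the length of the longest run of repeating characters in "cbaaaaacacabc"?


Input: "cbaaaaacacabc"
Scanning for longest run:
  Position 1 ('b'): new char, reset run to 1
  Position 2 ('a'): new char, reset run to 1
  Position 3 ('a'): continues run of 'a', length=2
  Position 4 ('a'): continues run of 'a', length=3
  Position 5 ('a'): continues run of 'a', length=4
  Position 6 ('a'): continues run of 'a', length=5
  Position 7 ('c'): new char, reset run to 1
  Position 8 ('a'): new char, reset run to 1
  Position 9 ('c'): new char, reset run to 1
  Position 10 ('a'): new char, reset run to 1
  Position 11 ('b'): new char, reset run to 1
  Position 12 ('c'): new char, reset run to 1
Longest run: 'a' with length 5

5


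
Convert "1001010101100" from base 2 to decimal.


Input: "1001010101100" in base 2
Positional expansion:
  Digit '1' (value 1) x 2^12 = 4096
  Digit '0' (value 0) x 2^11 = 0
  Digit '0' (value 0) x 2^10 = 0
  Digit '1' (value 1) x 2^9 = 512
  Digit '0' (value 0) x 2^8 = 0
  Digit '1' (value 1) x 2^7 = 128
  Digit '0' (value 0) x 2^6 = 0
  Digit '1' (value 1) x 2^5 = 32
  Digit '0' (value 0) x 2^4 = 0
  Digit '1' (value 1) x 2^3 = 8
  Digit '1' (value 1) x 2^2 = 4
  Digit '0' (value 0) x 2^1 = 0
  Digit '0' (value 0) x 2^0 = 0
Sum = 4780

4780


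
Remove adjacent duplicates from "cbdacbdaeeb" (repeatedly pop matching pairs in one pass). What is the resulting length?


Input: cbdacbdaeeb
Stack-based adjacent duplicate removal:
  Read 'c': push. Stack: c
  Read 'b': push. Stack: cb
  Read 'd': push. Stack: cbd
  Read 'a': push. Stack: cbda
  Read 'c': push. Stack: cbdac
  Read 'b': push. Stack: cbdacb
  Read 'd': push. Stack: cbdacbd
  Read 'a': push. Stack: cbdacbda
  Read 'e': push. Stack: cbdacbdae
  Read 'e': matches stack top 'e' => pop. Stack: cbdacbda
  Read 'b': push. Stack: cbdacbdab
Final stack: "cbdacbdab" (length 9)

9


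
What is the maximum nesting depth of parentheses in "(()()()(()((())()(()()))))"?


Input: "(()()()(()((())()(()()))))"
Tracking depth:
  Position 0 '(': depth becomes 1
  Position 1 '(': depth becomes 2
  Position 2 ')': depth becomes 1
  Position 3 '(': depth becomes 2
  Position 4 ')': depth becomes 1
  Position 5 '(': depth becomes 2
  Position 6 ')': depth becomes 1
  Position 7 '(': depth becomes 2
  Position 8 '(': depth becomes 3
  Position 9 ')': depth becomes 2
  Position 10 '(': depth becomes 3
  Position 11 '(': depth becomes 4
  Position 12 '(': depth becomes 5
  Position 13 ')': depth becomes 4
  Position 14 ')': depth becomes 3
  Position 15 '(': depth becomes 4
  Position 16 ')': depth becomes 3
  Position 17 '(': depth becomes 4
  Position 18 '(': depth becomes 5
  Position 19 ')': depth becomes 4
  Position 20 '(': depth becomes 5
  Position 21 ')': depth becomes 4
  Position 22 ')': depth becomes 3
  Position 23 ')': depth becomes 2
  Position 24 ')': depth becomes 1
  Position 25 ')': depth becomes 0
Maximum depth reached: 5

5


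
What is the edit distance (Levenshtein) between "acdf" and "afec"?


Computing edit distance: "acdf" -> "afec"
DP table:
           a    f    e    c
      0    1    2    3    4
  a   1    0    1    2    3
  c   2    1    1    2    2
  d   3    2    2    2    3
  f   4    3    2    3    3
Edit distance = dp[4][4] = 3

3


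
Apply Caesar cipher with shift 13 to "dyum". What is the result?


Caesar cipher: shift "dyum" by 13
  'd' (pos 3) + 13 = pos 16 = 'q'
  'y' (pos 24) + 13 = pos 11 = 'l'
  'u' (pos 20) + 13 = pos 7 = 'h'
  'm' (pos 12) + 13 = pos 25 = 'z'
Result: qlhz

qlhz


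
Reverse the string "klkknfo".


Input: klkknfo
Reading characters right to left:
  Position 6: 'o'
  Position 5: 'f'
  Position 4: 'n'
  Position 3: 'k'
  Position 2: 'k'
  Position 1: 'l'
  Position 0: 'k'
Reversed: ofnkklk

ofnkklk


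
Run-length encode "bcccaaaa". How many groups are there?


Input: bcccaaaa
Scanning for consecutive runs:
  Group 1: 'b' x 1 (positions 0-0)
  Group 2: 'c' x 3 (positions 1-3)
  Group 3: 'a' x 4 (positions 4-7)
Total groups: 3

3


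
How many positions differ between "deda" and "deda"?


Comparing "deda" and "deda" position by position:
  Position 0: 'd' vs 'd' => same
  Position 1: 'e' vs 'e' => same
  Position 2: 'd' vs 'd' => same
  Position 3: 'a' vs 'a' => same
Positions that differ: 0

0


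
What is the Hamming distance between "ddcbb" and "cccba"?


Comparing "ddcbb" and "cccba" position by position:
  Position 0: 'd' vs 'c' => differ
  Position 1: 'd' vs 'c' => differ
  Position 2: 'c' vs 'c' => same
  Position 3: 'b' vs 'b' => same
  Position 4: 'b' vs 'a' => differ
Total differences (Hamming distance): 3

3


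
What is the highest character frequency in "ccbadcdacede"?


Input: ccbadcdacede
Character counts:
  'a': 2
  'b': 1
  'c': 4
  'd': 3
  'e': 2
Maximum frequency: 4

4


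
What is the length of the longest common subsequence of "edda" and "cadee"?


LCS of "edda" and "cadee"
DP table:
           c    a    d    e    e
      0    0    0    0    0    0
  e   0    0    0    0    1    1
  d   0    0    0    1    1    1
  d   0    0    0    1    1    1
  a   0    0    1    1    1    1
LCS length = dp[4][5] = 1

1


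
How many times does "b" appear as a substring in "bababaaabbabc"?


Searching for "b" in "bababaaabbabc"
Scanning each position:
  Position 0: "b" => MATCH
  Position 1: "a" => no
  Position 2: "b" => MATCH
  Position 3: "a" => no
  Position 4: "b" => MATCH
  Position 5: "a" => no
  Position 6: "a" => no
  Position 7: "a" => no
  Position 8: "b" => MATCH
  Position 9: "b" => MATCH
  Position 10: "a" => no
  Position 11: "b" => MATCH
  Position 12: "c" => no
Total occurrences: 6

6


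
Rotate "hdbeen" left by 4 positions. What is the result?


Input: "hdbeen", rotate left by 4
First 4 characters: "hdbe"
Remaining characters: "en"
Concatenate remaining + first: "en" + "hdbe" = "enhdbe"

enhdbe


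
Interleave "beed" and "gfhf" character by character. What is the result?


Interleaving "beed" and "gfhf":
  Position 0: 'b' from first, 'g' from second => "bg"
  Position 1: 'e' from first, 'f' from second => "ef"
  Position 2: 'e' from first, 'h' from second => "eh"
  Position 3: 'd' from first, 'f' from second => "df"
Result: bgefehdf

bgefehdf


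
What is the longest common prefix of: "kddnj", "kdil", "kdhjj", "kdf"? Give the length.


Words: kddnj, kdil, kdhjj, kdf
  Position 0: all 'k' => match
  Position 1: all 'd' => match
  Position 2: ('d', 'i', 'h', 'f') => mismatch, stop
LCP = "kd" (length 2)

2


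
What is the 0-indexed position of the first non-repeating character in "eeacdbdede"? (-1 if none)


Input: eeacdbdede
Character frequencies:
  'a': 1
  'b': 1
  'c': 1
  'd': 3
  'e': 4
Scanning left to right for freq == 1:
  Position 0 ('e'): freq=4, skip
  Position 1 ('e'): freq=4, skip
  Position 2 ('a'): unique! => answer = 2

2


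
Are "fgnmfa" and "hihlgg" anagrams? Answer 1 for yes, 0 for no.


Strings: "fgnmfa", "hihlgg"
Sorted first:  affgmn
Sorted second: gghhil
Differ at position 0: 'a' vs 'g' => not anagrams

0


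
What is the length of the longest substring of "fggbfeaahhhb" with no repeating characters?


Input: "fggbfeaahhhb"
Sliding window (track last position of each char):
  Position 0 ('f'): window [0,0] length 1 -- new best
  Position 1 ('g'): window [0,1] length 2 -- new best
  Position 2 ('g'): repeat (last at 1), move window start to 2
  Position 2 ('g'): window [2,2] length 1
  Position 3 ('b'): window [2,3] length 2
  Position 4 ('f'): window [2,4] length 3 -- new best
  Position 5 ('e'): window [2,5] length 4 -- new best
  Position 6 ('a'): window [2,6] length 5 -- new best
  Position 7 ('a'): repeat (last at 6), move window start to 7
  Position 7 ('a'): window [7,7] length 1
  Position 8 ('h'): window [7,8] length 2
  Position 9 ('h'): repeat (last at 8), move window start to 9
  Position 9 ('h'): window [9,9] length 1
  Position 10 ('h'): repeat (last at 9), move window start to 10
  Position 10 ('h'): window [10,10] length 1
  Position 11 ('b'): window [10,11] length 2
Longest substring with no repeats: "gbfea" with length 5

5


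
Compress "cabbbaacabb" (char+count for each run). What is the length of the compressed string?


Input: cabbbaacabb
Runs:
  'c' x 1 => "c1"
  'a' x 1 => "a1"
  'b' x 3 => "b3"
  'a' x 2 => "a2"
  'c' x 1 => "c1"
  'a' x 1 => "a1"
  'b' x 2 => "b2"
Compressed: "c1a1b3a2c1a1b2"
Compressed length: 14

14


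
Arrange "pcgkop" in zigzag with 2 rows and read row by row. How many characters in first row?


Zigzag "pcgkop" into 2 rows:
Placing characters:
  'p' => row 0
  'c' => row 1
  'g' => row 0
  'k' => row 1
  'o' => row 0
  'p' => row 1
Rows:
  Row 0: "pgo"
  Row 1: "ckp"
First row length: 3

3


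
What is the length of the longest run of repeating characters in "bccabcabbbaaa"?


Input: "bccabcabbbaaa"
Scanning for longest run:
  Position 1 ('c'): new char, reset run to 1
  Position 2 ('c'): continues run of 'c', length=2
  Position 3 ('a'): new char, reset run to 1
  Position 4 ('b'): new char, reset run to 1
  Position 5 ('c'): new char, reset run to 1
  Position 6 ('a'): new char, reset run to 1
  Position 7 ('b'): new char, reset run to 1
  Position 8 ('b'): continues run of 'b', length=2
  Position 9 ('b'): continues run of 'b', length=3
  Position 10 ('a'): new char, reset run to 1
  Position 11 ('a'): continues run of 'a', length=2
  Position 12 ('a'): continues run of 'a', length=3
Longest run: 'b' with length 3

3


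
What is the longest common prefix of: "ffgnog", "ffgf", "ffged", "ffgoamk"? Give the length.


Words: ffgnog, ffgf, ffged, ffgoamk
  Position 0: all 'f' => match
  Position 1: all 'f' => match
  Position 2: all 'g' => match
  Position 3: ('n', 'f', 'e', 'o') => mismatch, stop
LCP = "ffg" (length 3)

3


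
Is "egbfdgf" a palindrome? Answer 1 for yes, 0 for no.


Input: egbfdgf
Reversed: fgdfbge
  Compare pos 0 ('e') with pos 6 ('f'): MISMATCH
  Compare pos 1 ('g') with pos 5 ('g'): match
  Compare pos 2 ('b') with pos 4 ('d'): MISMATCH
Result: not a palindrome

0


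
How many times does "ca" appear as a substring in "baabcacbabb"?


Searching for "ca" in "baabcacbabb"
Scanning each position:
  Position 0: "ba" => no
  Position 1: "aa" => no
  Position 2: "ab" => no
  Position 3: "bc" => no
  Position 4: "ca" => MATCH
  Position 5: "ac" => no
  Position 6: "cb" => no
  Position 7: "ba" => no
  Position 8: "ab" => no
  Position 9: "bb" => no
Total occurrences: 1

1


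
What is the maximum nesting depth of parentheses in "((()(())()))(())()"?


Input: "((()(())()))(())()"
Tracking depth:
  Position 0 '(': depth becomes 1
  Position 1 '(': depth becomes 2
  Position 2 '(': depth becomes 3
  Position 3 ')': depth becomes 2
  Position 4 '(': depth becomes 3
  Position 5 '(': depth becomes 4
  Position 6 ')': depth becomes 3
  Position 7 ')': depth becomes 2
  Position 8 '(': depth becomes 3
  Position 9 ')': depth becomes 2
  Position 10 ')': depth becomes 1
  Position 11 ')': depth becomes 0
  Position 12 '(': depth becomes 1
  Position 13 '(': depth becomes 2
  Position 14 ')': depth becomes 1
  Position 15 ')': depth becomes 0
  Position 16 '(': depth becomes 1
  Position 17 ')': depth becomes 0
Maximum depth reached: 4

4


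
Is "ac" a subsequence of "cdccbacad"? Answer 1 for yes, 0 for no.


Check if "ac" is a subsequence of "cdccbacad"
Greedy scan:
  Position 0 ('c'): no match needed
  Position 1 ('d'): no match needed
  Position 2 ('c'): no match needed
  Position 3 ('c'): no match needed
  Position 4 ('b'): no match needed
  Position 5 ('a'): matches sub[0] = 'a'
  Position 6 ('c'): matches sub[1] = 'c'
  Position 7 ('a'): no match needed
  Position 8 ('d'): no match needed
All 2 characters matched => is a subsequence

1


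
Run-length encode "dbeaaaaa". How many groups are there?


Input: dbeaaaaa
Scanning for consecutive runs:
  Group 1: 'd' x 1 (positions 0-0)
  Group 2: 'b' x 1 (positions 1-1)
  Group 3: 'e' x 1 (positions 2-2)
  Group 4: 'a' x 5 (positions 3-7)
Total groups: 4

4


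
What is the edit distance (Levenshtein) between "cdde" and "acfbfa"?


Computing edit distance: "cdde" -> "acfbfa"
DP table:
           a    c    f    b    f    a
      0    1    2    3    4    5    6
  c   1    1    1    2    3    4    5
  d   2    2    2    2    3    4    5
  d   3    3    3    3    3    4    5
  e   4    4    4    4    4    4    5
Edit distance = dp[4][6] = 5

5


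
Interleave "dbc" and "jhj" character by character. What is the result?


Interleaving "dbc" and "jhj":
  Position 0: 'd' from first, 'j' from second => "dj"
  Position 1: 'b' from first, 'h' from second => "bh"
  Position 2: 'c' from first, 'j' from second => "cj"
Result: djbhcj

djbhcj
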